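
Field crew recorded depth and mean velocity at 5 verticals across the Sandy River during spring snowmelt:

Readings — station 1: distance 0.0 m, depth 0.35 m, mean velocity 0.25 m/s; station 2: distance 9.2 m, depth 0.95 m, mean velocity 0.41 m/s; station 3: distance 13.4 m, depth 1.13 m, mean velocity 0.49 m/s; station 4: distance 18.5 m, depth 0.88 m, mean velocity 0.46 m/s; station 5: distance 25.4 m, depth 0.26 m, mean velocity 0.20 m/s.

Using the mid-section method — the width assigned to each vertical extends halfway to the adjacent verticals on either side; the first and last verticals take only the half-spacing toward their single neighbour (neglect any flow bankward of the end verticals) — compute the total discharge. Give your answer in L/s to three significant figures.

w_1 = (9.2 − 0.0)/2 = 4.6 m; q_1 = 0.25 × 0.35 × 4.6 = 0.4025 m³/s
w_2 = (13.4 − 0.0)/2 = 6.7 m; q_2 = 0.41 × 0.95 × 6.7 = 2.610 m³/s
w_3 = (18.5 − 9.2)/2 = 4.65 m; q_3 = 0.49 × 1.13 × 4.65 = 2.575 m³/s
w_4 = (25.4 − 13.4)/2 = 6 m; q_4 = 0.46 × 0.88 × 6 = 2.429 m³/s
w_5 = (25.4 − 18.5)/2 = 3.45 m; q_5 = 0.20 × 0.26 × 3.45 = 0.1794 m³/s
Q = Σ qᵢ = 8.195 m³/s
= 8.195 × 1000 = 8195 L/s

8200 L/s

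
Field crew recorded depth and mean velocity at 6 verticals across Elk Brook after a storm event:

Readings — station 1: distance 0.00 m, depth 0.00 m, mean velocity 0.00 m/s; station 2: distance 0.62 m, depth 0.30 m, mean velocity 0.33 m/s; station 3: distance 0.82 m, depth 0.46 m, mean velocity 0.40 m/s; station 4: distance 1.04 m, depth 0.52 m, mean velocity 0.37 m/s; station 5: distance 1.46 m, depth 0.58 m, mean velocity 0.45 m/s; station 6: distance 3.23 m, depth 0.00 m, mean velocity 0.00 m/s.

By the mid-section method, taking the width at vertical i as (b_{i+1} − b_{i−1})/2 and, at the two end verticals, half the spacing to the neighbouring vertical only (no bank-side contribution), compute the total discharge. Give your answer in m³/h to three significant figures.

w_2 = (0.82 − 0.00)/2 = 0.41 m; q_2 = 0.33 × 0.30 × 0.41 = 0.04059 m³/s
w_3 = (1.04 − 0.62)/2 = 0.21 m; q_3 = 0.40 × 0.46 × 0.21 = 0.03864 m³/s
w_4 = (1.46 − 0.82)/2 = 0.32 m; q_4 = 0.37 × 0.52 × 0.32 = 0.06157 m³/s
w_5 = (3.23 − 1.04)/2 = 1.095 m; q_5 = 0.45 × 0.58 × 1.095 = 0.2858 m³/s
Stations 1, 6 contribute zero (depth or velocity is 0).
Q = Σ qᵢ = 0.4266 m³/s
= 0.4266 × 3600 = 1536 m³/h

1540 m³/h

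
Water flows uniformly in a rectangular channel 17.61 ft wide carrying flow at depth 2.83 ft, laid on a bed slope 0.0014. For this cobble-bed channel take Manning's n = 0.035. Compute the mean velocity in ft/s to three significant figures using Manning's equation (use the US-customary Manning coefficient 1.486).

2.64 ft/s

A = b·y = 17.61 × 2.83 = 49.84 ft²
P = b + 2y = 17.61 + 2×2.83 = 23.27 ft
R = A/P = 49.84/23.27 = 2.142 ft
Q = (1.486/n)·A·R^(2/3)·S^(1/2) = (1.486/0.035) × 49.84 × 2.142^(2/3) × 0.0014^(1/2) = 131.5 ft³/s
V = Q/A = 131.5/49.84 = 2.639 ft/s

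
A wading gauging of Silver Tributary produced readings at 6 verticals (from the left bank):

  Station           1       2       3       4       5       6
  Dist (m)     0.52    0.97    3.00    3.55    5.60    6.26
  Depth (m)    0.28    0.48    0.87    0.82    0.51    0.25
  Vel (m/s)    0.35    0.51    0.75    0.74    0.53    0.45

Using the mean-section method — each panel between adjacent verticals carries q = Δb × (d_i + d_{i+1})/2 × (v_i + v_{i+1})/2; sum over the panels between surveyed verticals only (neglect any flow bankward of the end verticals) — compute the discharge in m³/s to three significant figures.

Panel 1-2: Δb = 0.45 m, d̄ = (0.28+0.48)/2 = 0.38, v̄ = (0.35+0.51)/2 = 0.43 → q = 0.45×0.38×0.43 = 0.07353 m³/s
Panel 2-3: Δb = 2.03 m, d̄ = (0.48+0.87)/2 = 0.675, v̄ = (0.51+0.75)/2 = 0.63 → q = 2.03×0.675×0.63 = 0.8633 m³/s
Panel 3-4: Δb = 0.55 m, d̄ = (0.87+0.82)/2 = 0.845, v̄ = (0.75+0.74)/2 = 0.745 → q = 0.55×0.845×0.745 = 0.3462 m³/s
Panel 4-5: Δb = 2.05 m, d̄ = (0.82+0.51)/2 = 0.665, v̄ = (0.74+0.53)/2 = 0.635 → q = 2.05×0.665×0.635 = 0.8657 m³/s
Panel 5-6: Δb = 0.66 m, d̄ = (0.51+0.25)/2 = 0.38, v̄ = (0.53+0.45)/2 = 0.49 → q = 0.66×0.38×0.49 = 0.1229 m³/s
Q = Σ q = 2.272 m³/s

2.27 m³/s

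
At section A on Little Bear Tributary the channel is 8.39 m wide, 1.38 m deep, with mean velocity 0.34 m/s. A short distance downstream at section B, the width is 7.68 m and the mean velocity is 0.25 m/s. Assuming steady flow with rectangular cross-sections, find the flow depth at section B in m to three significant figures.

Q = A₁V₁ = (8.39×1.38) × 0.34 = 3.937 m³/s
d₂ = Q/(b₂ V₂) = 3.937/(7.68×0.25) = 2.050 m

2.05 m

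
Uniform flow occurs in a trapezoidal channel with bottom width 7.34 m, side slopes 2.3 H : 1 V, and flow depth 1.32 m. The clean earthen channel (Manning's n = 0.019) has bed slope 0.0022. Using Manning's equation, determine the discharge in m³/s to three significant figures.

33.4 m³/s

A = (b + z·y)·y = (7.34 + 2.3×1.32)×1.32 = 13.70 m²
P = b + 2y√(1+z²) = 7.34 + 2×1.32×√(1+2.3²) = 13.96 m
R = A/P = 13.70/13.96 = 0.9810 m
Q = (1/n)·A·R^(2/3)·S^(1/2) = (1/0.019) × 13.70 × 0.9810^(2/3) × 0.0022^(1/2) = 33.38 m³/s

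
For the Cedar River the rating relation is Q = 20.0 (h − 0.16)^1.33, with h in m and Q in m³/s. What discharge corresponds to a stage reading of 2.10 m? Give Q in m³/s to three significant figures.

Q = 20.0 × (2.10 − 0.16)^1.33 = 20.0 × 1.94^1.33 = 48.28 m³/s

48.3 m³/s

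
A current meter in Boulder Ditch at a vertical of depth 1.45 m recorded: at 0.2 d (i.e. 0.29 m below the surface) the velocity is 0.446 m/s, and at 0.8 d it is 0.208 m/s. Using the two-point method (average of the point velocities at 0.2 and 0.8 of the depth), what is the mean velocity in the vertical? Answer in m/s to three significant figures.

0.327 m/s

v̄ = (0.446 + 0.208) / 2 = 0.3270 m/s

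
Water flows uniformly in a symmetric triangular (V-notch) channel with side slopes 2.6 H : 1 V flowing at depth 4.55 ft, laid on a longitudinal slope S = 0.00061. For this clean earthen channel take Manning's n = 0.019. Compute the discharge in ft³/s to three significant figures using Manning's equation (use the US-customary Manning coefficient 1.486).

172 ft³/s

A = z·y² = 2.6×4.55² = 53.83 ft²
P = 2y√(1+z²) = 2×4.55×√(1+2.6²) = 25.35 ft
R = A/P = 53.83/25.35 = 2.123 ft
Q = (1.486/n)·A·R^(2/3)·S^(1/2) = (1.486/0.019) × 53.83 × 2.123^(2/3) × 0.00061^(1/2) = 171.8 ft³/s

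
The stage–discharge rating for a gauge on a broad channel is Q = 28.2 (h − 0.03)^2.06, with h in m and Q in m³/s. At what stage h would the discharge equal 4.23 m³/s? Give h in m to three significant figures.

0.428 m

h − h₀ = (Q/C)^(1/b) = (4.23/28.2)^(1/2.06) = 0.3981 m
h = 0.03 + 0.3981 = 0.4281 m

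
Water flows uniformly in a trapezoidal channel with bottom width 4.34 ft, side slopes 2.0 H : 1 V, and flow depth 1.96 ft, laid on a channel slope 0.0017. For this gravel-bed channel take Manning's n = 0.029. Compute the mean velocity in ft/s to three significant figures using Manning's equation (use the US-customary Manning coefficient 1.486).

2.43 ft/s

A = (b + z·y)·y = (4.34 + 2.0×1.96)×1.96 = 16.19 ft²
P = b + 2y√(1+z²) = 4.34 + 2×1.96×√(1+2.0²) = 13.11 ft
R = A/P = 16.19/13.11 = 1.235 ft
Q = (1.486/n)·A·R^(2/3)·S^(1/2) = (1.486/0.029) × 16.19 × 1.235^(2/3) × 0.0017^(1/2) = 39.38 ft³/s
V = Q/A = 39.38/16.19 = 2.432 ft/s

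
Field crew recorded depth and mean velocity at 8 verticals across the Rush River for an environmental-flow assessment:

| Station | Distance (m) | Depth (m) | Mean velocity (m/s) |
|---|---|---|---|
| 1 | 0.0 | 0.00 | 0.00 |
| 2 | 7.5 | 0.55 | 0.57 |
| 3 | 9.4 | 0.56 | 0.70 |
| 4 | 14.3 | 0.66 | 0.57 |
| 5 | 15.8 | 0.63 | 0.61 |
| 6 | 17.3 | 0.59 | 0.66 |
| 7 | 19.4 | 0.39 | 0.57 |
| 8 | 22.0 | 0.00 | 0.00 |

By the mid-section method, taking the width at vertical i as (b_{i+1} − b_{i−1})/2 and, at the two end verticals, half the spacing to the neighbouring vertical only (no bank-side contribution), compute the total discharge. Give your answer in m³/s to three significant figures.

w_2 = (9.4 − 0.0)/2 = 4.7 m; q_2 = 0.57 × 0.55 × 4.7 = 1.473 m³/s
w_3 = (14.3 − 7.5)/2 = 3.4 m; q_3 = 0.70 × 0.56 × 3.4 = 1.333 m³/s
w_4 = (15.8 − 9.4)/2 = 3.2 m; q_4 = 0.57 × 0.66 × 3.2 = 1.204 m³/s
w_5 = (17.3 − 14.3)/2 = 1.5 m; q_5 = 0.61 × 0.63 × 1.5 = 0.5765 m³/s
w_6 = (19.4 − 15.8)/2 = 1.8 m; q_6 = 0.66 × 0.59 × 1.8 = 0.7009 m³/s
w_7 = (22.0 − 17.3)/2 = 2.35 m; q_7 = 0.57 × 0.39 × 2.35 = 0.5224 m³/s
Stations 1, 8 contribute zero (depth or velocity is 0).
Q = Σ qᵢ = 5.810 m³/s

5.81 m³/s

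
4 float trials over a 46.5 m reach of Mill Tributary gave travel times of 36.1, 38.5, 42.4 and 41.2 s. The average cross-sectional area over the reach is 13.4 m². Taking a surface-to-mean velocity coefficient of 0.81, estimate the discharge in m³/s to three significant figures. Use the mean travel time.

t̄ = (36.1 + 38.5 + 42.4 + 41.2) / 4 = 39.55 s
v_surface = L / t̄ = 46.5 / 39.55 = 1.176 m/s
v_mean = 0.81 × 1.176 = 0.9523 m/s
Q = A × v_mean = 13.4 × 0.9523 = 12.76 m³/s

12.8 m³/s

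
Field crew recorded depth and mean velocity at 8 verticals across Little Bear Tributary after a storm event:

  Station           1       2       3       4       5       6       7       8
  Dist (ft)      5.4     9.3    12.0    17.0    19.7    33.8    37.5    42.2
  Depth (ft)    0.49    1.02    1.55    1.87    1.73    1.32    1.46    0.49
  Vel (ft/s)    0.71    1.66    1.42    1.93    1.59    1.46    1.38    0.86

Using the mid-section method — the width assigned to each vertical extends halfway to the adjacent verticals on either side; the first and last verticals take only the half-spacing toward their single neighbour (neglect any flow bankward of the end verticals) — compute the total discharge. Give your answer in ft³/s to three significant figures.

w_1 = (9.3 − 5.4)/2 = 1.95 ft; q_1 = 0.71 × 0.49 × 1.95 = 0.6784 ft³/s
w_2 = (12.0 − 5.4)/2 = 3.3 ft; q_2 = 1.66 × 1.02 × 3.3 = 5.588 ft³/s
w_3 = (17.0 − 9.3)/2 = 3.85 ft; q_3 = 1.42 × 1.55 × 3.85 = 8.474 ft³/s
w_4 = (19.7 − 12.0)/2 = 3.85 ft; q_4 = 1.93 × 1.87 × 3.85 = 13.90 ft³/s
w_5 = (33.8 − 17.0)/2 = 8.4 ft; q_5 = 1.59 × 1.73 × 8.4 = 23.11 ft³/s
w_6 = (37.5 − 19.7)/2 = 8.9 ft; q_6 = 1.46 × 1.32 × 8.9 = 17.15 ft³/s
w_7 = (42.2 − 33.8)/2 = 4.2 ft; q_7 = 1.38 × 1.46 × 4.2 = 8.462 ft³/s
w_8 = (42.2 − 37.5)/2 = 2.35 ft; q_8 = 0.86 × 0.49 × 2.35 = 0.9903 ft³/s
Q = Σ qᵢ = 78.35 ft³/s

78.3 ft³/s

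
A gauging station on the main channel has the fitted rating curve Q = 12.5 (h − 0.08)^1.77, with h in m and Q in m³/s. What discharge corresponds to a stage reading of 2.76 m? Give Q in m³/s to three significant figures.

71.6 m³/s

Q = 12.5 × (2.76 − 0.08)^1.77 = 12.5 × 2.68^1.77 = 71.57 m³/s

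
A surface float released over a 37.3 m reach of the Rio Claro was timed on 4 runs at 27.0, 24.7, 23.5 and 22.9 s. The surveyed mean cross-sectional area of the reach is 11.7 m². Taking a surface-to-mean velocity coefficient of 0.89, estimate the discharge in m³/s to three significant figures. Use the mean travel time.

t̄ = (27.0 + 24.7 + 23.5 + 22.9) / 4 = 24.525 s
v_surface = L / t̄ = 37.3 / 24.525 = 1.521 m/s
v_mean = 0.89 × 1.521 = 1.354 m/s
Q = A × v_mean = 11.7 × 1.354 = 15.84 m³/s

15.8 m³/s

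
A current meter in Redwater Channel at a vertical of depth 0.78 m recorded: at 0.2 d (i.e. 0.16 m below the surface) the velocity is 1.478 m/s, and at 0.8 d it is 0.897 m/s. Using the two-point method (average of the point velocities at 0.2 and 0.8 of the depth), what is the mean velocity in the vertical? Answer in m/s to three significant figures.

v̄ = (1.478 + 0.897) / 2 = 1.188 m/s

1.19 m/s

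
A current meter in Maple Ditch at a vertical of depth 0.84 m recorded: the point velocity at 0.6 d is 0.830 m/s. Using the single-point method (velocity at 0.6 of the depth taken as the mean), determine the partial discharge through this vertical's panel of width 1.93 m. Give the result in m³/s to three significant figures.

v̄ = v₀.₆ = 0.830 m/s
q = v̄ × d × w = 0.8300 × 0.84 × 1.93 = 1.346 m³/s

1.35 m³/s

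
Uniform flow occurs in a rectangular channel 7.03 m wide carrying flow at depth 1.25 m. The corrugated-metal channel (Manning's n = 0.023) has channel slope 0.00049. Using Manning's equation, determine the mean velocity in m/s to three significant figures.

A = b·y = 7.03 × 1.25 = 8.788 m²
P = b + 2y = 7.03 + 2×1.25 = 9.530 m
R = A/P = 8.788/9.530 = 0.9221 m
Q = (1/n)·A·R^(2/3)·S^(1/2) = (1/0.023) × 8.788 × 0.9221^(2/3) × 0.00049^(1/2) = 8.012 m³/s
V = Q/A = 8.012/8.788 = 0.9118 m/s

0.912 m/s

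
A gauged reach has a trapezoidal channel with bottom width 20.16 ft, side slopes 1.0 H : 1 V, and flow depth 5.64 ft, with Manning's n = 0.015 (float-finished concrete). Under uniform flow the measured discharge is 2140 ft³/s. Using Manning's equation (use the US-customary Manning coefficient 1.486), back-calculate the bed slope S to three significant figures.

A = (b + z·y)·y = (20.16 + 1.0×5.64)×5.64 = 145.5 ft²
P = b + 2y√(1+z²) = 20.16 + 2×5.64×√(1+1.0²) = 36.11 ft
R = A/P = 145.5/36.11 = 4.029 ft
S = (Q·n / (1.486·A·R^(2/3)))² = (2140×0.015 / (1.486×145.5×2.532))² = 0.003437

0.00344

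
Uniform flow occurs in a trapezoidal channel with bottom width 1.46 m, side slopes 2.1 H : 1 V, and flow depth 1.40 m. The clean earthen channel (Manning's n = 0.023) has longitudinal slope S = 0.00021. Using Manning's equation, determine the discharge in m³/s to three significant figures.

3.27 m³/s

A = (b + z·y)·y = (1.46 + 2.1×1.40)×1.40 = 6.160 m²
P = b + 2y√(1+z²) = 1.46 + 2×1.40×√(1+2.1²) = 7.973 m
R = A/P = 6.160/7.973 = 0.7726 m
Q = (1/n)·A·R^(2/3)·S^(1/2) = (1/0.023) × 6.160 × 0.7726^(2/3) × 0.00021^(1/2) = 3.268 m³/s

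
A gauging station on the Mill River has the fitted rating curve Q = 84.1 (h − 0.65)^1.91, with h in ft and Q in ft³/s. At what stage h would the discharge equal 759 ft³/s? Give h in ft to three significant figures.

3.81 ft

h − h₀ = (Q/C)^(1/b) = (759/84.1)^(1/1.91) = 3.164 ft
h = 0.65 + 3.164 = 3.814 ft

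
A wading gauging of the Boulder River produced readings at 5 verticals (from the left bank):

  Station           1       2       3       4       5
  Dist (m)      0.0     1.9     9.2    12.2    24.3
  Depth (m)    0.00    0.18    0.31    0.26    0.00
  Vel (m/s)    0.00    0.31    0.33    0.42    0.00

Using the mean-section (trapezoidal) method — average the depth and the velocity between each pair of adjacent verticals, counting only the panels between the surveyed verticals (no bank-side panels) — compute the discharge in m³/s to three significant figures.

Panel 1-2: Δb = 1.9 m, d̄ = (0.00+0.18)/2 = 0.09, v̄ = (0.00+0.31)/2 = 0.155 → q = 1.9×0.09×0.155 = 0.02651 m³/s
Panel 2-3: Δb = 7.3 m, d̄ = (0.18+0.31)/2 = 0.245, v̄ = (0.31+0.33)/2 = 0.32 → q = 7.3×0.245×0.32 = 0.5723 m³/s
Panel 3-4: Δb = 3 m, d̄ = (0.31+0.26)/2 = 0.285, v̄ = (0.33+0.42)/2 = 0.375 → q = 3×0.285×0.375 = 0.3206 m³/s
Panel 4-5: Δb = 12.1 m, d̄ = (0.26+0.00)/2 = 0.13, v̄ = (0.42+0.00)/2 = 0.21 → q = 12.1×0.13×0.21 = 0.3303 m³/s
Q = Σ q = 1.250 m³/s

1.25 m³/s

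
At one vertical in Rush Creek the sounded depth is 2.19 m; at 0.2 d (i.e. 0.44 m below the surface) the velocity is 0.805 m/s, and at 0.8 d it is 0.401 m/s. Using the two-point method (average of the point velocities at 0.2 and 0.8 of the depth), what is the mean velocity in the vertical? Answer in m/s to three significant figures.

v̄ = (0.805 + 0.401) / 2 = 0.6030 m/s

0.603 m/s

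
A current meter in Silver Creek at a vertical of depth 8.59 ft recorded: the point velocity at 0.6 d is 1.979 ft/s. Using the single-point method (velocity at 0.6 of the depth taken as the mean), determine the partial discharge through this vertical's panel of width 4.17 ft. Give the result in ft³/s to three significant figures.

70.9 ft³/s

v̄ = v₀.₆ = 1.979 ft/s
q = v̄ × d × w = 1.979 × 8.59 × 4.17 = 70.89 ft³/s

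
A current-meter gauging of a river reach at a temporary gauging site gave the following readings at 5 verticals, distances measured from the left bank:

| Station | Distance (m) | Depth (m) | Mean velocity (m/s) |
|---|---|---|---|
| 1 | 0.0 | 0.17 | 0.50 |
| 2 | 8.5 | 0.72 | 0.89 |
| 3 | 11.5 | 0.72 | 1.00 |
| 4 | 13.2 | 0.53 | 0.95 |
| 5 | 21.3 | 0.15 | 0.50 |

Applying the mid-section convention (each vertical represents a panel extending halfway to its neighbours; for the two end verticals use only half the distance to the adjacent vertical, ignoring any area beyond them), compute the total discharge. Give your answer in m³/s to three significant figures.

8.51 m³/s

w_1 = (8.5 − 0.0)/2 = 4.25 m; q_1 = 0.50 × 0.17 × 4.25 = 0.3613 m³/s
w_2 = (11.5 − 0.0)/2 = 5.75 m; q_2 = 0.89 × 0.72 × 5.75 = 3.685 m³/s
w_3 = (13.2 − 8.5)/2 = 2.35 m; q_3 = 1.00 × 0.72 × 2.35 = 1.692 m³/s
w_4 = (21.3 − 11.5)/2 = 4.9 m; q_4 = 0.95 × 0.53 × 4.9 = 2.467 m³/s
w_5 = (21.3 − 13.2)/2 = 4.05 m; q_5 = 0.50 × 0.15 × 4.05 = 0.3038 m³/s
Q = Σ qᵢ = 8.509 m³/s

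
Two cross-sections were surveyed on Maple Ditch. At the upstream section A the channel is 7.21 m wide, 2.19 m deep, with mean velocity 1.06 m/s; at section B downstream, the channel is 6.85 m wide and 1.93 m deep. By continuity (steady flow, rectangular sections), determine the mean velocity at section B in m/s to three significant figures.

Q = A₁V₁ = (7.21×2.19) × 1.06 = 16.74 m³/s
A₂ = 6.85 × 1.93 = 13.22 m²
V₂ = Q/A₂ = 16.74/13.22 = 1.266 m/s

1.27 m/s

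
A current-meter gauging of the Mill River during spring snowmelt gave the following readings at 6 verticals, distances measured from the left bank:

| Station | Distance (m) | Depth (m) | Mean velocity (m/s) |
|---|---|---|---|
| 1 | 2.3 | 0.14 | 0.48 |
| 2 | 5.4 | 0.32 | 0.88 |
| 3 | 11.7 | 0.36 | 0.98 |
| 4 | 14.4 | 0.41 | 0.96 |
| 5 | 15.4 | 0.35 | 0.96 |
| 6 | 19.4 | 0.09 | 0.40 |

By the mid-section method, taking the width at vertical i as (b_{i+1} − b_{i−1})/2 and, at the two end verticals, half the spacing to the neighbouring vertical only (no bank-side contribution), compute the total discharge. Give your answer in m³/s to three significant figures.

w_1 = (5.4 − 2.3)/2 = 1.55 m; q_1 = 0.48 × 0.14 × 1.55 = 0.1042 m³/s
w_2 = (11.7 − 2.3)/2 = 4.7 m; q_2 = 0.88 × 0.32 × 4.7 = 1.324 m³/s
w_3 = (14.4 − 5.4)/2 = 4.5 m; q_3 = 0.98 × 0.36 × 4.5 = 1.588 m³/s
w_4 = (15.4 − 11.7)/2 = 1.85 m; q_4 = 0.96 × 0.41 × 1.85 = 0.7282 m³/s
w_5 = (19.4 − 14.4)/2 = 2.5 m; q_5 = 0.96 × 0.35 × 2.5 = 0.8400 m³/s
w_6 = (19.4 − 15.4)/2 = 2 m; q_6 = 0.40 × 0.09 × 2 = 0.07200 m³/s
Q = Σ qᵢ = 4.655 m³/s

4.66 m³/s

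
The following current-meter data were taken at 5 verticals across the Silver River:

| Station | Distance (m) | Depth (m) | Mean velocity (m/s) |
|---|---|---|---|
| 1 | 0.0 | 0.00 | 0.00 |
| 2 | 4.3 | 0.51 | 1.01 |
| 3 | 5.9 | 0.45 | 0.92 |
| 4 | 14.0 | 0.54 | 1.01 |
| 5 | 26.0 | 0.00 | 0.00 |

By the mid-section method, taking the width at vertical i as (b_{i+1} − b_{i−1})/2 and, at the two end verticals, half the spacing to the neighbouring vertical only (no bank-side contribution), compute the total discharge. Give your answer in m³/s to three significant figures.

w_2 = (5.9 − 0.0)/2 = 2.95 m; q_2 = 1.01 × 0.51 × 2.95 = 1.520 m³/s
w_3 = (14.0 − 4.3)/2 = 4.85 m; q_3 = 0.92 × 0.45 × 4.85 = 2.008 m³/s
w_4 = (26.0 − 5.9)/2 = 10.05 m; q_4 = 1.01 × 0.54 × 10.05 = 5.481 m³/s
Stations 1, 5 contribute zero (depth or velocity is 0).
Q = Σ qᵢ = 9.009 m³/s

9.01 m³/s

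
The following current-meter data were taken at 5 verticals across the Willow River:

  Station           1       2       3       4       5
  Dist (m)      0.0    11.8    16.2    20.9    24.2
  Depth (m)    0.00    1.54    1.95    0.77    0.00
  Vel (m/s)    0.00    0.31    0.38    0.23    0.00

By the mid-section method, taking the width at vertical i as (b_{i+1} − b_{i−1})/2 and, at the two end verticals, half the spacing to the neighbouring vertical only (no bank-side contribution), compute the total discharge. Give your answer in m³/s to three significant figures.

7.95 m³/s

w_2 = (16.2 − 0.0)/2 = 8.1 m; q_2 = 0.31 × 1.54 × 8.1 = 3.867 m³/s
w_3 = (20.9 − 11.8)/2 = 4.55 m; q_3 = 0.38 × 1.95 × 4.55 = 3.372 m³/s
w_4 = (24.2 − 16.2)/2 = 4 m; q_4 = 0.23 × 0.77 × 4 = 0.7084 m³/s
Stations 1, 5 contribute zero (depth or velocity is 0).
Q = Σ qᵢ = 7.947 m³/s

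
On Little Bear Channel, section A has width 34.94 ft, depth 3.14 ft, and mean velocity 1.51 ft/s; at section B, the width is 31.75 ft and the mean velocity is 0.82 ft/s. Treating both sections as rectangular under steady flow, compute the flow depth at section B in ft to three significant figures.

Q = A₁V₁ = (34.94×3.14) × 1.51 = 165.7 ft³/s
d₂ = Q/(b₂ V₂) = 165.7/(31.75×0.82) = 6.363 ft

6.36 ft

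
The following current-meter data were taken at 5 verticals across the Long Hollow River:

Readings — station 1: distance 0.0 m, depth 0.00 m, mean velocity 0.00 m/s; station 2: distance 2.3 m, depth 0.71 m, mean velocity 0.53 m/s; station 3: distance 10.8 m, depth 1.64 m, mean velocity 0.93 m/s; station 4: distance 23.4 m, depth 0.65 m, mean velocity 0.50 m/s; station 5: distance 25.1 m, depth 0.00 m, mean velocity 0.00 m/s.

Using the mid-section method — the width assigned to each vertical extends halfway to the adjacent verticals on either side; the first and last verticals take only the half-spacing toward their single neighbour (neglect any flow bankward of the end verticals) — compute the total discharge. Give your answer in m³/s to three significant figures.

w_2 = (10.8 − 0.0)/2 = 5.4 m; q_2 = 0.53 × 0.71 × 5.4 = 2.032 m³/s
w_3 = (23.4 − 2.3)/2 = 10.55 m; q_3 = 0.93 × 1.64 × 10.55 = 16.09 m³/s
w_4 = (25.1 − 10.8)/2 = 7.15 m; q_4 = 0.50 × 0.65 × 7.15 = 2.324 m³/s
Stations 1, 5 contribute zero (depth or velocity is 0).
Q = Σ qᵢ = 20.45 m³/s

20.4 m³/s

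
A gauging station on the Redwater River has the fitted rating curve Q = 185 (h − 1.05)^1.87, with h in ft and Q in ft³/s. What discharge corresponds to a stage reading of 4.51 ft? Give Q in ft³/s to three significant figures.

1880 ft³/s

Q = 185 × (4.51 − 1.05)^1.87 = 185 × 3.46^1.87 = 1885 ft³/s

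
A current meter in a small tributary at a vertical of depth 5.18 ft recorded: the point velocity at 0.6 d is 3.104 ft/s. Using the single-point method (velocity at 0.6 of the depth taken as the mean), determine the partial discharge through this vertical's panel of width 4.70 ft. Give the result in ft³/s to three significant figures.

v̄ = v₀.₆ = 3.104 ft/s
q = v̄ × d × w = 3.104 × 5.18 × 4.70 = 75.57 ft³/s

75.6 ft³/s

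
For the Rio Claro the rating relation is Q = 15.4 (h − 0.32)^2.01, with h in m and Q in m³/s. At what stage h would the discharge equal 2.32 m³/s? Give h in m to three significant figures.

0.710 m

h − h₀ = (Q/C)^(1/b) = (2.32/15.4)^(1/2.01) = 0.3900 m
h = 0.32 + 0.3900 = 0.7100 m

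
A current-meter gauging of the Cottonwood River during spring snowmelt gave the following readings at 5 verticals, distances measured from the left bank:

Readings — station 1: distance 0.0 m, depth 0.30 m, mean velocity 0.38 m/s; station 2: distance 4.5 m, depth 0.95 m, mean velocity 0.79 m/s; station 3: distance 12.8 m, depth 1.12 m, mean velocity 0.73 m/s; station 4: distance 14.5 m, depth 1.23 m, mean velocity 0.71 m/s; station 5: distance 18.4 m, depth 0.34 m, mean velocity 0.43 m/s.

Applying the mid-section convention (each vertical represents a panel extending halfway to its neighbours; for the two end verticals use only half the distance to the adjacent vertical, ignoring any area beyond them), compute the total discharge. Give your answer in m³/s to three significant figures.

11.9 m³/s

w_1 = (4.5 − 0.0)/2 = 2.25 m; q_1 = 0.38 × 0.30 × 2.25 = 0.2565 m³/s
w_2 = (12.8 − 0.0)/2 = 6.4 m; q_2 = 0.79 × 0.95 × 6.4 = 4.803 m³/s
w_3 = (14.5 − 4.5)/2 = 5 m; q_3 = 0.73 × 1.12 × 5 = 4.088 m³/s
w_4 = (18.4 − 12.8)/2 = 2.8 m; q_4 = 0.71 × 1.23 × 2.8 = 2.445 m³/s
w_5 = (18.4 − 14.5)/2 = 1.95 m; q_5 = 0.43 × 0.34 × 1.95 = 0.2851 m³/s
Q = Σ qᵢ = 11.88 m³/s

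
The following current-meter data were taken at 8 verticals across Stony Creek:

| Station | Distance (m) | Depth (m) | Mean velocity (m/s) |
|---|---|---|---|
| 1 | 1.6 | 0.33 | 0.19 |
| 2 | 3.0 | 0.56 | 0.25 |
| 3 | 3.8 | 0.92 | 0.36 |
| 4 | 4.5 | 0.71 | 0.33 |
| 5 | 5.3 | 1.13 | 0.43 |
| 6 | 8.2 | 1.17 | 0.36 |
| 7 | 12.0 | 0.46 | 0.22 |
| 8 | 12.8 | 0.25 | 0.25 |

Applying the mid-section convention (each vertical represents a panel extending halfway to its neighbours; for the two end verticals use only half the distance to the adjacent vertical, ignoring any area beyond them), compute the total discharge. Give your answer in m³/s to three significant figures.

w_1 = (3.0 − 1.6)/2 = 0.7 m; q_1 = 0.19 × 0.33 × 0.7 = 0.04389 m³/s
w_2 = (3.8 − 1.6)/2 = 1.1 m; q_2 = 0.25 × 0.56 × 1.1 = 0.1540 m³/s
w_3 = (4.5 − 3.0)/2 = 0.75 m; q_3 = 0.36 × 0.92 × 0.75 = 0.2484 m³/s
w_4 = (5.3 − 3.8)/2 = 0.75 m; q_4 = 0.33 × 0.71 × 0.75 = 0.1757 m³/s
w_5 = (8.2 − 4.5)/2 = 1.85 m; q_5 = 0.43 × 1.13 × 1.85 = 0.8989 m³/s
w_6 = (12.0 − 5.3)/2 = 3.35 m; q_6 = 0.36 × 1.17 × 3.35 = 1.411 m³/s
w_7 = (12.8 − 8.2)/2 = 2.3 m; q_7 = 0.22 × 0.46 × 2.3 = 0.2328 m³/s
w_8 = (12.8 − 12.0)/2 = 0.4 m; q_8 = 0.25 × 0.25 × 0.4 = 0.02500 m³/s
Q = Σ qᵢ = 3.190 m³/s

3.19 m³/s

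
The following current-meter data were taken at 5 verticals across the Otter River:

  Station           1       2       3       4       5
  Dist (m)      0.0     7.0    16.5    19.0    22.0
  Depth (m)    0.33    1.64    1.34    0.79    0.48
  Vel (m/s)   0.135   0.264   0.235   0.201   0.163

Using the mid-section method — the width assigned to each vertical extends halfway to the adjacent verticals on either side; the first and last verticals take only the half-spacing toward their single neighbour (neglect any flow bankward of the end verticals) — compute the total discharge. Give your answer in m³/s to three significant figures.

6.17 m³/s

w_1 = (7.0 − 0.0)/2 = 3.5 m; q_1 = 0.135 × 0.33 × 3.5 = 0.1559 m³/s
w_2 = (16.5 − 0.0)/2 = 8.25 m; q_2 = 0.264 × 1.64 × 8.25 = 3.572 m³/s
w_3 = (19.0 − 7.0)/2 = 6 m; q_3 = 0.235 × 1.34 × 6 = 1.889 m³/s
w_4 = (22.0 − 16.5)/2 = 2.75 m; q_4 = 0.201 × 0.79 × 2.75 = 0.4367 m³/s
w_5 = (22.0 − 19.0)/2 = 1.5 m; q_5 = 0.163 × 0.48 × 1.5 = 0.1174 m³/s
Q = Σ qᵢ = 6.171 m³/s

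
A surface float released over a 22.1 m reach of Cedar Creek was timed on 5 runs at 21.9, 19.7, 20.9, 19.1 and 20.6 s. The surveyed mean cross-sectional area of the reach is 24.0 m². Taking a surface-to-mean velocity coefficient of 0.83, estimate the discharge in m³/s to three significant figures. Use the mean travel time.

21.5 m³/s

t̄ = (21.9 + 19.7 + 20.9 + 19.1 + 20.6) / 5 = 20.44 s
v_surface = L / t̄ = 22.1 / 20.44 = 1.081 m/s
v_mean = 0.83 × 1.081 = 0.8974 m/s
Q = A × v_mean = 24.0 × 0.8974 = 21.54 m³/s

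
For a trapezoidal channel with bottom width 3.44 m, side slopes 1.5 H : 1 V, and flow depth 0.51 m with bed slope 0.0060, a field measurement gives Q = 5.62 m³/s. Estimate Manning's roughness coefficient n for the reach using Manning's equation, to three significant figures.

0.0162

A = (b + z·y)·y = (3.44 + 1.5×0.51)×0.51 = 2.145 m²
P = b + 2y√(1+z²) = 3.44 + 2×0.51×√(1+1.5²) = 5.279 m
R = A/P = 2.145/5.279 = 0.4063 m
n = (1/Q)·A·R^(2/3)·S^(1/2) = (1/5.62) × 2.145 × 0.5485 × 0.07746 = 0.01621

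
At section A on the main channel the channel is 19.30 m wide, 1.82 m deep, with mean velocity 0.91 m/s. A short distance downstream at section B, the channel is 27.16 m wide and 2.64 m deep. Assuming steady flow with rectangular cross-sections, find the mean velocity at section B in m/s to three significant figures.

Q = A₁V₁ = (19.30×1.82) × 0.91 = 31.96 m³/s
A₂ = 27.16 × 2.64 = 71.70 m²
V₂ = Q/A₂ = 31.96/71.70 = 0.4458 m/s

0.446 m/s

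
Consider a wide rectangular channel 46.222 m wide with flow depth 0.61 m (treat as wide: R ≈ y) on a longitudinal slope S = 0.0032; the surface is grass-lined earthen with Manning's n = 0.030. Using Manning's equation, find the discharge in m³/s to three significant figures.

38.2 m³/s

A = b·y = 46.222 × 0.61 = 28.20 m²
Wide channel: R ≈ y = 0.61 m
Q = (1/n)·A·R^(2/3)·S^(1/2) = (1/0.030) × 28.20 × 0.6100^(2/3) × 0.0032^(1/2) = 38.24 m³/s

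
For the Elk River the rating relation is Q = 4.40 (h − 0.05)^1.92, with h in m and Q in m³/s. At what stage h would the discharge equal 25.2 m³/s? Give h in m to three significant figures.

2.53 m

h − h₀ = (Q/C)^(1/b) = (25.2/4.40)^(1/1.92) = 2.482 m
h = 0.05 + 2.482 = 2.532 m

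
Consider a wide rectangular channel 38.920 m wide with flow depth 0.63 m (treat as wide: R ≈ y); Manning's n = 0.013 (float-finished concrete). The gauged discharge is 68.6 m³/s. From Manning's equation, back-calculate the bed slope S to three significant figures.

A = b·y = 38.920 × 0.63 = 24.52 m²
Wide channel: R ≈ y = 0.63 m
S = (Q·n / (1·A·R^(2/3)))² = (68.6×0.013 / (1×24.52×0.7349))² = 0.002449

0.00245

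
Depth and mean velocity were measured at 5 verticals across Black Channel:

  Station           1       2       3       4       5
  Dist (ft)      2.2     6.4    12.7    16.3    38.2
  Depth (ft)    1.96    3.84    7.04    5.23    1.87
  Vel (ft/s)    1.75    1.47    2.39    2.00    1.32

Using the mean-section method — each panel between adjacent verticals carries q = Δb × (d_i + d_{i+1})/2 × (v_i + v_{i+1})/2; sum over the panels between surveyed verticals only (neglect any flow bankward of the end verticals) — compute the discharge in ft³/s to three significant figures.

263 ft³/s

Panel 1-2: Δb = 4.2 ft, d̄ = (1.96+3.84)/2 = 2.9, v̄ = (1.75+1.47)/2 = 1.61 → q = 4.2×2.9×1.61 = 19.61 ft³/s
Panel 2-3: Δb = 6.3 ft, d̄ = (3.84+7.04)/2 = 5.44, v̄ = (1.47+2.39)/2 = 1.93 → q = 6.3×5.44×1.93 = 66.14 ft³/s
Panel 3-4: Δb = 3.6 ft, d̄ = (7.04+5.23)/2 = 6.135, v̄ = (2.39+2.00)/2 = 2.195 → q = 3.6×6.135×2.195 = 48.48 ft³/s
Panel 4-5: Δb = 21.9 ft, d̄ = (5.23+1.87)/2 = 3.55, v̄ = (2.00+1.32)/2 = 1.66 → q = 21.9×3.55×1.66 = 129.1 ft³/s
Q = Σ q = 263.3 ft³/s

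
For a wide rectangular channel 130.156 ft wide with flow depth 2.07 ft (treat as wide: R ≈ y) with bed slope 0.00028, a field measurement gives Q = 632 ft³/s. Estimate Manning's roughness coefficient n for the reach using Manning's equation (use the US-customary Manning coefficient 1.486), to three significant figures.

A = b·y = 130.156 × 2.07 = 269.4 ft²
Wide channel: R ≈ y = 2.07 ft
n = (1.486/Q)·A·R^(2/3)·S^(1/2) = (1.486/632) × 269.4 × 1.624 × 0.01673 = 0.01722

0.0172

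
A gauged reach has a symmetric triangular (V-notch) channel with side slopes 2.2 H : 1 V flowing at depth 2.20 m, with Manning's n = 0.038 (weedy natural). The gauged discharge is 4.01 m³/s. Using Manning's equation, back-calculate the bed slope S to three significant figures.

A = z·y² = 2.2×2.20² = 10.65 m²
P = 2y√(1+z²) = 2×2.20×√(1+2.2²) = 10.63 m
R = A/P = 10.65/10.63 = 1.001 m
S = (Q·n / (1·A·R^(2/3)))² = (4.01×0.038 / (1×10.65×1.001))² = 0.0002044

0.000204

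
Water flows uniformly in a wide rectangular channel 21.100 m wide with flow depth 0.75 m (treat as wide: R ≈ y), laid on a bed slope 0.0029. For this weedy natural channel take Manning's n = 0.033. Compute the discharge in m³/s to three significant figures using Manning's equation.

A = b·y = 21.100 × 0.75 = 15.83 m²
Wide channel: R ≈ y = 0.75 m
Q = (1/n)·A·R^(2/3)·S^(1/2) = (1/0.033) × 15.83 × 0.7500^(2/3) × 0.0029^(1/2) = 21.32 m³/s

21.3 m³/s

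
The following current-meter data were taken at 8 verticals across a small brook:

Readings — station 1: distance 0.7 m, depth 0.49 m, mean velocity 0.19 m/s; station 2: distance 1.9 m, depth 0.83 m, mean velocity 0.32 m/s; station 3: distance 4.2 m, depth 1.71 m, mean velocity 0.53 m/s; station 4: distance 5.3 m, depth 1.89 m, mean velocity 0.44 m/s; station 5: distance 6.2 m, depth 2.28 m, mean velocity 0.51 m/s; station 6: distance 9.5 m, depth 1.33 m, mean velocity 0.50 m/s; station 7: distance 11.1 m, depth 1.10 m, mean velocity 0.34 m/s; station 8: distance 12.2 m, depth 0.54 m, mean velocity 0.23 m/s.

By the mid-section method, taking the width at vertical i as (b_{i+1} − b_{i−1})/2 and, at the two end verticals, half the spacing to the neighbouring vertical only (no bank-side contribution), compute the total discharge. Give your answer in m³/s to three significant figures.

w_1 = (1.9 − 0.7)/2 = 0.6 m; q_1 = 0.19 × 0.49 × 0.6 = 0.05586 m³/s
w_2 = (4.2 − 0.7)/2 = 1.75 m; q_2 = 0.32 × 0.83 × 1.75 = 0.4648 m³/s
w_3 = (5.3 − 1.9)/2 = 1.7 m; q_3 = 0.53 × 1.71 × 1.7 = 1.541 m³/s
w_4 = (6.2 − 4.2)/2 = 1 m; q_4 = 0.44 × 1.89 × 1 = 0.8316 m³/s
w_5 = (9.5 − 5.3)/2 = 2.1 m; q_5 = 0.51 × 2.28 × 2.1 = 2.442 m³/s
w_6 = (11.1 − 6.2)/2 = 2.45 m; q_6 = 0.50 × 1.33 × 2.45 = 1.629 m³/s
w_7 = (12.2 − 9.5)/2 = 1.35 m; q_7 = 0.34 × 1.10 × 1.35 = 0.5049 m³/s
w_8 = (12.2 − 11.1)/2 = 0.55 m; q_8 = 0.23 × 0.54 × 0.55 = 0.06831 m³/s
Q = Σ qᵢ = 7.537 m³/s

7.54 m³/s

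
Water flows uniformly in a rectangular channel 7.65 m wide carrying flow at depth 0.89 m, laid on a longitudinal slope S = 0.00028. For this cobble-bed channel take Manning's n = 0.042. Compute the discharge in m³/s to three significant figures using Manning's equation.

A = b·y = 7.65 × 0.89 = 6.809 m²
P = b + 2y = 7.65 + 2×0.89 = 9.430 m
R = A/P = 6.809/9.430 = 0.7220 m
Q = (1/n)·A·R^(2/3)·S^(1/2) = (1/0.042) × 6.809 × 0.7220^(2/3) × 0.00028^(1/2) = 2.183 m³/s

2.18 m³/s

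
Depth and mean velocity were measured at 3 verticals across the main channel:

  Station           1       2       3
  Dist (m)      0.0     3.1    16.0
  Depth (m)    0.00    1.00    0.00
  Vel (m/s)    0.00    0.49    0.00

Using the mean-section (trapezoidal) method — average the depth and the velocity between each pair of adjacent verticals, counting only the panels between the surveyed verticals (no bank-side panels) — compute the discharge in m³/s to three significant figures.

Panel 1-2: Δb = 3.1 m, d̄ = (0.00+1.00)/2 = 0.5, v̄ = (0.00+0.49)/2 = 0.245 → q = 3.1×0.5×0.245 = 0.3798 m³/s
Panel 2-3: Δb = 12.9 m, d̄ = (1.00+0.00)/2 = 0.5, v̄ = (0.49+0.00)/2 = 0.245 → q = 12.9×0.5×0.245 = 1.580 m³/s
Q = Σ q = 1.960 m³/s

1.96 m³/s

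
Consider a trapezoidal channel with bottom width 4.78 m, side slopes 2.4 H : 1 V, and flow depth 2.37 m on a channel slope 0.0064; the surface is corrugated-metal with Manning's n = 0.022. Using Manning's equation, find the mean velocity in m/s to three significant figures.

A = (b + z·y)·y = (4.78 + 2.4×2.37)×2.37 = 24.81 m²
P = b + 2y√(1+z²) = 4.78 + 2×2.37×√(1+2.4²) = 17.10 m
R = A/P = 24.81/17.10 = 1.450 m
Q = (1/n)·A·R^(2/3)·S^(1/2) = (1/0.022) × 24.81 × 1.450^(2/3) × 0.0064^(1/2) = 115.6 m³/s
V = Q/A = 115.6/24.81 = 4.660 m/s

4.66 m/s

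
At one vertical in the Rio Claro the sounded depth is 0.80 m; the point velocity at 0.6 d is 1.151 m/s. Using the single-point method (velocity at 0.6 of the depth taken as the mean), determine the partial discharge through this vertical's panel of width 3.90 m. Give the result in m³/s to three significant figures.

v̄ = v₀.₆ = 1.151 m/s
q = v̄ × d × w = 1.151 × 0.80 × 3.90 = 3.591 m³/s

3.59 m³/s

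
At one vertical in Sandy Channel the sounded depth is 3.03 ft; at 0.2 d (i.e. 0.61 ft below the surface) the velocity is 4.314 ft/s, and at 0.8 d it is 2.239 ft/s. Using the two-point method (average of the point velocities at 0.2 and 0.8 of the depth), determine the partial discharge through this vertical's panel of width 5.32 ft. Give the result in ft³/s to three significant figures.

v̄ = (4.314 + 2.239) / 2 = 3.277 ft/s
q = v̄ × d × w = 3.277 × 3.03 × 5.32 = 52.82 ft³/s

52.8 ft³/s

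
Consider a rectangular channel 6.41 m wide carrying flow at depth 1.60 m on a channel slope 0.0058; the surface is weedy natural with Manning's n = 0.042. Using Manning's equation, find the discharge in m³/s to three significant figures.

19.4 m³/s

A = b·y = 6.41 × 1.60 = 10.26 m²
P = b + 2y = 6.41 + 2×1.60 = 9.610 m
R = A/P = 10.26/9.610 = 1.067 m
Q = (1/n)·A·R^(2/3)·S^(1/2) = (1/0.042) × 10.26 × 1.067^(2/3) × 0.0058^(1/2) = 19.42 m³/s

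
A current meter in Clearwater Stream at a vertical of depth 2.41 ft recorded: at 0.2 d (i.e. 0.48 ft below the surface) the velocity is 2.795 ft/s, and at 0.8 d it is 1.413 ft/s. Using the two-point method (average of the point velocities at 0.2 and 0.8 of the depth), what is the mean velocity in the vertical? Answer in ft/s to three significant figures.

2.10 ft/s

v̄ = (2.795 + 1.413) / 2 = 2.104 ft/s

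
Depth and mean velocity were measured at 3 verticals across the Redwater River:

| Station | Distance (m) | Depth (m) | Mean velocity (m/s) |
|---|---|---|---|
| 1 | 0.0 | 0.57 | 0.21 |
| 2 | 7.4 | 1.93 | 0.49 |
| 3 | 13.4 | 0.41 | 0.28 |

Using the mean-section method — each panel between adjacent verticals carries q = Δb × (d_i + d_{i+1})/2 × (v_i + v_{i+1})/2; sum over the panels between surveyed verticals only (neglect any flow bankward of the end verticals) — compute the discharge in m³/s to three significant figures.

5.94 m³/s

Panel 1-2: Δb = 7.4 m, d̄ = (0.57+1.93)/2 = 1.25, v̄ = (0.21+0.49)/2 = 0.35 → q = 7.4×1.25×0.35 = 3.238 m³/s
Panel 2-3: Δb = 6 m, d̄ = (1.93+0.41)/2 = 1.17, v̄ = (0.49+0.28)/2 = 0.385 → q = 6×1.17×0.385 = 2.703 m³/s
Q = Σ q = 5.940 m³/s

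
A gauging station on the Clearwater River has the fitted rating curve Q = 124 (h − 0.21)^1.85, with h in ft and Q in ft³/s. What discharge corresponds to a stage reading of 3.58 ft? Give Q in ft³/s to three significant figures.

Q = 124 × (3.58 − 0.21)^1.85 = 124 × 3.37^1.85 = 1174 ft³/s

1170 ft³/s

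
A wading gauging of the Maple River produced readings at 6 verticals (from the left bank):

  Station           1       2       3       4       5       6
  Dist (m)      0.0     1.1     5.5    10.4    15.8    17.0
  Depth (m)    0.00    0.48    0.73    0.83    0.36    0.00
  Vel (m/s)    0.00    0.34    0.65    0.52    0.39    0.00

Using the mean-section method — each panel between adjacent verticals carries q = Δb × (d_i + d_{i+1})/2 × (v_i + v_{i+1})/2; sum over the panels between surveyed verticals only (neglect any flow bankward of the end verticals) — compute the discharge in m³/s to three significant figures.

5.10 m³/s

Panel 1-2: Δb = 1.1 m, d̄ = (0.00+0.48)/2 = 0.24, v̄ = (0.00+0.34)/2 = 0.17 → q = 1.1×0.24×0.17 = 0.04488 m³/s
Panel 2-3: Δb = 4.4 m, d̄ = (0.48+0.73)/2 = 0.605, v̄ = (0.34+0.65)/2 = 0.495 → q = 4.4×0.605×0.495 = 1.318 m³/s
Panel 3-4: Δb = 4.9 m, d̄ = (0.73+0.83)/2 = 0.78, v̄ = (0.65+0.52)/2 = 0.585 → q = 4.9×0.78×0.585 = 2.236 m³/s
Panel 4-5: Δb = 5.4 m, d̄ = (0.83+0.36)/2 = 0.595, v̄ = (0.52+0.39)/2 = 0.455 → q = 5.4×0.595×0.455 = 1.462 m³/s
Panel 5-6: Δb = 1.2 m, d̄ = (0.36+0.00)/2 = 0.18, v̄ = (0.39+0.00)/2 = 0.195 → q = 1.2×0.18×0.195 = 0.04212 m³/s
Q = Σ q = 5.102 m³/s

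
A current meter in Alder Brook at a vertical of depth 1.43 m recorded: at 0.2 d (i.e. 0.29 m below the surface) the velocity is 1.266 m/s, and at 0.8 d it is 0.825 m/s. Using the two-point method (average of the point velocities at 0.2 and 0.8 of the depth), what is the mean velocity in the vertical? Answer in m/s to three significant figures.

1.05 m/s

v̄ = (1.266 + 0.825) / 2 = 1.046 m/s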